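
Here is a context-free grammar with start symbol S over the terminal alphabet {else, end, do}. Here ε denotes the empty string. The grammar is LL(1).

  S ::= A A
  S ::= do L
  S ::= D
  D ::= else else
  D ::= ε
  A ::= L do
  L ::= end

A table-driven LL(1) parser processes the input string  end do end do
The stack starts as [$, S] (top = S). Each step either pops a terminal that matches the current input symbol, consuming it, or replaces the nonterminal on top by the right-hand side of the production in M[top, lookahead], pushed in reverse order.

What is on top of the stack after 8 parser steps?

step 1: stack=$ S  input=end do end do $  — expand S ::= A A
step 2: stack=$ A A  input=end do end do $  — expand A ::= L do
step 3: stack=$ A do L  input=end do end do $  — expand L ::= end
step 4: stack=$ A do end  input=end do end do $  — match end
step 5: stack=$ A do  input=do end do $  — match do
step 6: stack=$ A  input=end do $  — expand A ::= L do
step 7: stack=$ do L  input=end do $  — expand L ::= end
step 8: stack=$ do end  input=end do $  — match end
Stack after step 8: $ do (top = do).

do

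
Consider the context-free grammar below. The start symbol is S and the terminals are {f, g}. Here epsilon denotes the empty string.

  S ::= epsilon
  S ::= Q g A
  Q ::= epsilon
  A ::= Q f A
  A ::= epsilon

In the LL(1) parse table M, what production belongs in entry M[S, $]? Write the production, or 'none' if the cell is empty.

S ::= epsilon

FIRST(Q) = {epsilon}
FIRST(S) = {epsilon, g}  (via Q g A)
FIRST(A) = {epsilon, f}  (via Q f A)
FOLLOW(S) includes $ since S is the start symbol.
FOLLOW(S): S appears on no right-hand side. Thus FOLLOW(S) = {$}.
For S ::= epsilon: FIRST(epsilon) = {epsilon}, so it goes in M[S, t] for t ∈ {}; since epsilon ∈ FIRST, also for every t ∈ FOLLOW(S) = {$}.
For S ::= Q g A: FIRST(Q g A) = {g}, so it goes in M[S, t] for t ∈ {g}.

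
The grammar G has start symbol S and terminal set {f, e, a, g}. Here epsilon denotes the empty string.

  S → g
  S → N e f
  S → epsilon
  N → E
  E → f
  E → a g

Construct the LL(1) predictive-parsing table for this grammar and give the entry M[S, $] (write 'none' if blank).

S → epsilon

FIRST(E) = {a, f}
FIRST(N) = {a, f}  (via E)
FIRST(S) = {epsilon, a, f, g}  (via N e f)
FOLLOW(S) includes $ since S is the start symbol.
FOLLOW(S): S appears on no right-hand side. Thus FOLLOW(S) = {$}.
For S → g: FIRST(g) = {g}, so it goes in M[S, t] for t ∈ {g}.
For S → N e f: FIRST(N e f) = {a, f}, so it goes in M[S, t] for t ∈ {a, f}.
For S → epsilon: FIRST(epsilon) = {epsilon}, so it goes in M[S, t] for t ∈ {}; since epsilon ∈ FIRST, also for every t ∈ FOLLOW(S) = {$}.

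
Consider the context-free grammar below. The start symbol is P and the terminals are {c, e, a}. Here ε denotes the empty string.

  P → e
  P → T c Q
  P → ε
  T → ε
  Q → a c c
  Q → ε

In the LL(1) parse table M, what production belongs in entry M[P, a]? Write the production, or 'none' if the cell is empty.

FIRST(T): from T→ε we get {ε}. So FIRST(T) = {ε}.
FIRST(Q): from Q→a c c we get {a}; from Q→ε we get {ε}. So FIRST(Q) = {ε, a}.
FIRST(P): from P→e we get {e}; from P→T c Q we get {c}; from P→ε we get {ε}. So FIRST(P) = {ε, c, e}.
FOLLOW(P) includes $ since P is the start symbol.
FOLLOW(P): P appears on no right-hand side. Thus FOLLOW(P) = {$}.
For P → e: FIRST(e) = {e}, so it goes in M[P, t] for t ∈ {e}.
For P → T c Q: FIRST(T c Q) = {c}, so it goes in M[P, t] for t ∈ {c}.
For P → ε: FIRST(ε) = {ε}, so it goes in M[P, t] for t ∈ {}; since ε ∈ FIRST, also for every t ∈ FOLLOW(P) = {$}.
None of these place a production in M[P, a].

none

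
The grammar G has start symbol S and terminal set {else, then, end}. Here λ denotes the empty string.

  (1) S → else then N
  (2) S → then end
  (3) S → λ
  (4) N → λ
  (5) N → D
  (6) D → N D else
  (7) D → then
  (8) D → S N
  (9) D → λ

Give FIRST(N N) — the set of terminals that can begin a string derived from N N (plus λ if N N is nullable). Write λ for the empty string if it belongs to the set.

FIRST(S) = {λ, else, then}
FIRST(N) = {λ, else, then}  (via D)
FIRST(D) = {λ, else, then}  (via N D else, S N)
FIRST(N N): take FIRST of each symbol in turn, carrying on past any symbol whose FIRST contains λ; result {λ, else, then}.

{λ, else, then}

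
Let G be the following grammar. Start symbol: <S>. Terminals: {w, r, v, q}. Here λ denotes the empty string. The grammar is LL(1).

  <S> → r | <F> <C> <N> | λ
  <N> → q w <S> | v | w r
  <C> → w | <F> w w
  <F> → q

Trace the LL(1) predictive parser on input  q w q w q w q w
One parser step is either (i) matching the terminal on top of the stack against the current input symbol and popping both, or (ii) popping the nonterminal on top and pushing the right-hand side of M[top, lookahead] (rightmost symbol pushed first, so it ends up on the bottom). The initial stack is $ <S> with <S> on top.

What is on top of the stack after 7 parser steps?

w

     Stack          Input              Action
  1  $ <S>          q w q w q w q w $  expand <S> → <F> <C> <N>
  2  $ <N> <C> <F>  q w q w q w q w $  expand <F> → q
  3  $ <N> <C> q    q w q w q w q w $  match q
  4  $ <N> <C>      w q w q w q w $    expand <C> → w
  5  $ <N> w        w q w q w q w $    match w
  6  $ <N>          q w q w q w $      expand <N> → q w <S>
  7  $ <S> w q      q w q w q w $      match q
Stack after step 7: $ <S> w (top = w).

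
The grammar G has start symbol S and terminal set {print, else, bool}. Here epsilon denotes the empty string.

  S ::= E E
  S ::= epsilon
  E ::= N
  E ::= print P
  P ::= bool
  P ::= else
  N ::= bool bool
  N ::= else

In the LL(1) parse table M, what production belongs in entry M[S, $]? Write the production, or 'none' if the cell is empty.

FIRST(P) = {bool, else}
FIRST(N) = {bool, else}
FIRST(E) = {bool, else, print}  (via N)
FIRST(S) = {epsilon, bool, else, print}  (via E E)
FOLLOW(S) includes $ since S is the start symbol.
FOLLOW(S): S appears on no right-hand side. Thus FOLLOW(S) = {$}.
For S ::= E E: FIRST(E E) = {bool, else, print}, so it goes in M[S, t] for t ∈ {bool, else, print}.
For S ::= epsilon: FIRST(epsilon) = {epsilon}, so it goes in M[S, t] for t ∈ {}; since epsilon ∈ FIRST, also for every t ∈ FOLLOW(S) = {$}.

S ::= epsilon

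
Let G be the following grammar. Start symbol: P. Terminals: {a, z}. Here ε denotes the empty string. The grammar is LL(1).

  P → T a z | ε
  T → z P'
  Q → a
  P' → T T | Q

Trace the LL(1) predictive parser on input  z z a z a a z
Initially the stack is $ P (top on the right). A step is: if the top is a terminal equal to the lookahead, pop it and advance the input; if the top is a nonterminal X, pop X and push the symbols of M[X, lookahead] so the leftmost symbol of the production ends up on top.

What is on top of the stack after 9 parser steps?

step 1: stack=$ P  input=z z a z a a z $  — expand P → T a z
step 2: stack=$ z a T  input=z z a z a a z $  — expand T → z P'
step 3: stack=$ z a P' z  input=z z a z a a z $  — match z
step 4: stack=$ z a P'  input=z a z a a z $  — expand P' → T T
step 5: stack=$ z a T T  input=z a z a a z $  — expand T → z P'
step 6: stack=$ z a T P' z  input=z a z a a z $  — match z
step 7: stack=$ z a T P'  input=a z a a z $  — expand P' → Q
step 8: stack=$ z a T Q  input=a z a a z $  — expand Q → a
step 9: stack=$ z a T a  input=a z a a z $  — match a
Stack after step 9: $ z a T (top = T).

T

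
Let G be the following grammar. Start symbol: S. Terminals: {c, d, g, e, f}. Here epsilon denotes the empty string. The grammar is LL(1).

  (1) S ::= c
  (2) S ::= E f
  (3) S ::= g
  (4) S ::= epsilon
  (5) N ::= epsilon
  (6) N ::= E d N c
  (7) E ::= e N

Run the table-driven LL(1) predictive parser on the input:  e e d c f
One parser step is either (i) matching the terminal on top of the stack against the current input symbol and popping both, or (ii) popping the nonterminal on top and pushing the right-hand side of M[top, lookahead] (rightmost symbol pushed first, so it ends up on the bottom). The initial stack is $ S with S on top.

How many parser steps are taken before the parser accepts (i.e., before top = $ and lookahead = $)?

step 1: stack=$ S  input=e e d c f $  — expand S ::= E f
step 2: stack=$ f E  input=e e d c f $  — expand E ::= e N
step 3: stack=$ f N e  input=e e d c f $  — match e
step 4: stack=$ f N  input=e d c f $  — expand N ::= E d N c
step 5: stack=$ f c N d E  input=e d c f $  — expand E ::= e N
step 6: stack=$ f c N d N e  input=e d c f $  — match e
step 7: stack=$ f c N d N  input=d c f $  — expand N ::= epsilon
step 8: stack=$ f c N d  input=d c f $  — match d
step 9: stack=$ f c N  input=c f $  — expand N ::= epsilon
step 10: stack=$ f c  input=c f $  — match c
step 11: stack=$ f  input=f $  — match f
Accept reached after 11 steps.

11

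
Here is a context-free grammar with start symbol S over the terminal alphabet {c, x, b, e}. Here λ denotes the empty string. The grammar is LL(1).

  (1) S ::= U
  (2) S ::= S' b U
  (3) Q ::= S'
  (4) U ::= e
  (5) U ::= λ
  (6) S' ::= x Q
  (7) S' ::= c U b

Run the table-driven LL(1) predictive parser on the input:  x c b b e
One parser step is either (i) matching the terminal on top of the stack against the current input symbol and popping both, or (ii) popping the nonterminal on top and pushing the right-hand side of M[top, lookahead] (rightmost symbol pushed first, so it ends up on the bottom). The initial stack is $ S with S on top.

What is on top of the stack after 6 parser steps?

step 1: stack=$ S  input=x c b b e $  — expand S ::= S' b U
step 2: stack=$ U b S'  input=x c b b e $  — expand S' ::= x Q
step 3: stack=$ U b Q x  input=x c b b e $  — match x
step 4: stack=$ U b Q  input=c b b e $  — expand Q ::= S'
step 5: stack=$ U b S'  input=c b b e $  — expand S' ::= c U b
step 6: stack=$ U b b U c  input=c b b e $  — match c
Stack after step 6: $ U b b U (top = U).

U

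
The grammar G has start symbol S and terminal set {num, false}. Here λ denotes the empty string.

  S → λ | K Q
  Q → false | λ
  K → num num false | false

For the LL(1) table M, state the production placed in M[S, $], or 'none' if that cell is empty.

S → λ

FIRST(Q) = {λ, false}
FIRST(K) = {false, num}
FIRST(S) = {λ, false, num}  (via K Q)
FOLLOW(S) includes $ since S is the start symbol.
FOLLOW(S): S appears on no right-hand side. Thus FOLLOW(S) = {$}.
For S → λ: FIRST(λ) = {λ}, so it goes in M[S, t] for t ∈ {}; since λ ∈ FIRST, also for every t ∈ FOLLOW(S) = {$}.
For S → K Q: FIRST(K Q) = {false, num}, so it goes in M[S, t] for t ∈ {false, num}.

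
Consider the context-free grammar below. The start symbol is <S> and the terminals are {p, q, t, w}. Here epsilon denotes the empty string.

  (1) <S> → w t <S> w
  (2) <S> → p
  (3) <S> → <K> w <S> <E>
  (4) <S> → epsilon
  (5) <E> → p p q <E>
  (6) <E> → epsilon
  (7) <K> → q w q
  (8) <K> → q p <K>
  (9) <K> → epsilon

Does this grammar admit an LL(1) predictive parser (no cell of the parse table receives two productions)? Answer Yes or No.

FIRST(<S>) = {epsilon, p, q, w}
FIRST(<E>) = {epsilon, p}
FIRST(<K>) = {epsilon, q}
FOLLOW(<S>) = {$, p, w}
FOLLOW(<E>) = {$, p, w}
FOLLOW(<K>) = {w}
Cell M[<E>, p] receives both <E> → p p q <E> and <E> → epsilon — the grammar is not LL(1).

No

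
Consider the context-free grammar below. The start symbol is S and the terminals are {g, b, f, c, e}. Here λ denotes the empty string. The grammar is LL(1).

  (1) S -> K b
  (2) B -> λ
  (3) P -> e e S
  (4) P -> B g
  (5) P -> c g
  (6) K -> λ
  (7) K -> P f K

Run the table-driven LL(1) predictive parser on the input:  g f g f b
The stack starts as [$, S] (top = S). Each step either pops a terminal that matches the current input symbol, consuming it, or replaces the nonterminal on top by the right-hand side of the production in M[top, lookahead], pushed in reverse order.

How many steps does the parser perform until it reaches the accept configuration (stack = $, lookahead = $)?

13

      Stack        Input        Action
   1  $ S          g f g f b $  expand S -> K b
   2  $ b K        g f g f b $  expand K -> P f K
   3  $ b K f P    g f g f b $  expand P -> B g
   4  $ b K f g B  g f g f b $  expand B -> λ
   5  $ b K f g    g f g f b $  match g
   6  $ b K f      f g f b $    match f
   7  $ b K        g f b $      expand K -> P f K
   8  $ b K f P    g f b $      expand P -> B g
   9  $ b K f g B  g f b $      expand B -> λ
  10  $ b K f g    g f b $      match g
  11  $ b K f      f b $        match f
  12  $ b K        b $          expand K -> λ
  13  $ b          b $          match b
Accept reached after 13 steps.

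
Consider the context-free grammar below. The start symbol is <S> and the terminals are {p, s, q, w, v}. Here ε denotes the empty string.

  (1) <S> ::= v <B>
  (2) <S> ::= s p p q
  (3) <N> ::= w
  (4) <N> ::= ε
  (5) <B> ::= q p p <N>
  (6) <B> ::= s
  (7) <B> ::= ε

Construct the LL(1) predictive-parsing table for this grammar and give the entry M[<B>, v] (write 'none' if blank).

FIRST(<S>): from <S>::=v <B> we get {v}; from <S>::=s p p q we get {s}. So FIRST(<S>) = {s, v}.
FIRST(<N>): from <N>::=w we get {w}; from <N>::=ε we get {ε}. So FIRST(<N>) = {ε, w}.
FIRST(<B>): from <B>::=q p p <N> we get {q}; from <B>::=s we get {s}; from <B>::=ε we get {ε}. So FIRST(<B>) = {ε, q, s}.
FOLLOW(<S>) includes $ since <S> is the start symbol.
FOLLOW(<S>): <S> appears on no right-hand side. Thus FOLLOW(<S>) = {$}.
FOLLOW(<B>): in <S>::=v <B>, the suffix after <B> is empty, so FOLLOW(<B>) ⊇ FOLLOW(<S>) = {$}. Thus FOLLOW(<B>) = {$}.
For <B> ::= q p p <N>: FIRST(q p p <N>) = {q}, so it goes in M[<B>, t] for t ∈ {q}.
For <B> ::= s: FIRST(s) = {s}, so it goes in M[<B>, t] for t ∈ {s}.
For <B> ::= ε: FIRST(ε) = {ε}, so it goes in M[<B>, t] for t ∈ {}; since ε ∈ FIRST, also for every t ∈ FOLLOW(<B>) = {$}.
None of these place a production in M[<B>, v].

none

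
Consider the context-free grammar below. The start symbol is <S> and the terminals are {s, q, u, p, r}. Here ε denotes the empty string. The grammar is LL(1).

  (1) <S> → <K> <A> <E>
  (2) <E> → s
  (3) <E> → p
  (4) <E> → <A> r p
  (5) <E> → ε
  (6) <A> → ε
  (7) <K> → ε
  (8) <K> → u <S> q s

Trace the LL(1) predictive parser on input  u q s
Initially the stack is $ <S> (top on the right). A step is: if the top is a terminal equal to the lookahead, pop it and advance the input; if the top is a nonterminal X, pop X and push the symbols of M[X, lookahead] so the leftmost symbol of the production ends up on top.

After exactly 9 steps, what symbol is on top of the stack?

step 1: stack=$ <S>  input=u q s $  — expand <S> → <K> <A> <E>
step 2: stack=$ <E> <A> <K>  input=u q s $  — expand <K> → u <S> q s
step 3: stack=$ <E> <A> s q <S> u  input=u q s $  — match u
step 4: stack=$ <E> <A> s q <S>  input=q s $  — expand <S> → <K> <A> <E>
step 5: stack=$ <E> <A> s q <E> <A> <K>  input=q s $  — expand <K> → ε
step 6: stack=$ <E> <A> s q <E> <A>  input=q s $  — expand <A> → ε
step 7: stack=$ <E> <A> s q <E>  input=q s $  — expand <E> → ε
step 8: stack=$ <E> <A> s q  input=q s $  — match q
step 9: stack=$ <E> <A> s  input=s $  — match s
Stack after step 9: $ <E> <A> (top = <A>).

<A>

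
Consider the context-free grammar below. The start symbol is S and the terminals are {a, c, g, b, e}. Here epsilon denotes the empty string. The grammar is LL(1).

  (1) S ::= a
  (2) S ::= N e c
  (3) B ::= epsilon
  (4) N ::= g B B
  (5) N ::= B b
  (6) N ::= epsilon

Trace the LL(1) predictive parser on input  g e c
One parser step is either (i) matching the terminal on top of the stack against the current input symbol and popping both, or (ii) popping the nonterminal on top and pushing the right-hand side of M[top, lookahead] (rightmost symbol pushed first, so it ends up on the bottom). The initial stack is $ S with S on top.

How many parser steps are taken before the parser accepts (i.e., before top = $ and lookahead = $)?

7

     Stack        Input    Action
  1  $ S          g e c $  expand S ::= N e c
  2  $ c e N      g e c $  expand N ::= g B B
  3  $ c e B B g  g e c $  match g
  4  $ c e B B    e c $    expand B ::= epsilon
  5  $ c e B      e c $    expand B ::= epsilon
  6  $ c e        e c $    match e
  7  $ c          c $      match c
Accept reached after 7 steps.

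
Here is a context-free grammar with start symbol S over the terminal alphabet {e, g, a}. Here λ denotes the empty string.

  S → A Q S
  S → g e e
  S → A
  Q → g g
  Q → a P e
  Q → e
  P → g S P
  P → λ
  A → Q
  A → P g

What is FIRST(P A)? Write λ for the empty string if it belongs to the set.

FIRST(Q) = {a, e, g}
FIRST(P) = {λ, g}
FIRST(A) = {a, e, g}  (via Q, P g)
FIRST(S) = {a, e, g}  (via A Q S, A)
FIRST(P A): take FIRST of each symbol in turn, carrying on past any symbol whose FIRST contains λ; result {a, e, g}.

{a, e, g}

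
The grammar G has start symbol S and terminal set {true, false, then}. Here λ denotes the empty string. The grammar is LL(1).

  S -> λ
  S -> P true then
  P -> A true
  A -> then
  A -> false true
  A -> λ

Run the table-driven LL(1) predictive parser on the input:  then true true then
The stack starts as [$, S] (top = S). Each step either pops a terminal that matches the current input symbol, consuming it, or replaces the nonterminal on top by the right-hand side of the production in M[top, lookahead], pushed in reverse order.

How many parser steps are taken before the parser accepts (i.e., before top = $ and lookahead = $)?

     Stack                  Input                  Action
  1  $ S                    then true true then $  expand S -> P true then
  2  $ then true P          then true true then $  expand P -> A true
  3  $ then true true A     then true true then $  expand A -> then
  4  $ then true true then  then true true then $  match then
  5  $ then true true       true true then $       match true
  6  $ then true            true then $            match true
  7  $ then                 then $                 match then
Accept reached after 7 steps.

7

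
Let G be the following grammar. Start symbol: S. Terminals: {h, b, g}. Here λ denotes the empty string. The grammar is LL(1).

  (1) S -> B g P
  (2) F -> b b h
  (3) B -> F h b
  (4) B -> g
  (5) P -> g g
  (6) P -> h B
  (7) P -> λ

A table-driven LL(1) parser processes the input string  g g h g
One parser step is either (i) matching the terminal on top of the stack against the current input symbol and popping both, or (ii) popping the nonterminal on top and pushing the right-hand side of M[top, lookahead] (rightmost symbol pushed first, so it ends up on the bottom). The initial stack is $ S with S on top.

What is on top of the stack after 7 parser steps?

     Stack    Input      Action
  1  $ S      g g h g $  expand S -> B g P
  2  $ P g B  g g h g $  expand B -> g
  3  $ P g g  g g h g $  match g
  4  $ P g    g h g $    match g
  5  $ P      h g $      expand P -> h B
  6  $ B h    h g $      match h
  7  $ B      g $        expand B -> g
Stack after step 7: $ g (top = g).

g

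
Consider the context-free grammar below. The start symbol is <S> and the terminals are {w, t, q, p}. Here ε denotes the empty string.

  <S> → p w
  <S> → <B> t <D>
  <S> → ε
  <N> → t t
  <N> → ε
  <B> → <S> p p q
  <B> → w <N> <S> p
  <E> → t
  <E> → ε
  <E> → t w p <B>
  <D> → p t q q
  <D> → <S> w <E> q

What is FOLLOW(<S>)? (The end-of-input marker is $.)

{$, p, w}

FIRST(<N>): from <N>→t t we get {t}; from <N>→ε we get {ε}. So FIRST(<N>) = {ε, t}.
FIRST(<E>): from <E>→t we get {t}; from <E>→ε we get {ε}; from <E>→t w p <B> we get {t}. So FIRST(<E>) = {ε, t}.
FIRST(<S>): from <S>→p w we get {p}; from <S>→<B> t <D> we get {p, w}; from <S>→ε we get {ε}. So FIRST(<S>) = {ε, p, w}.
FIRST(<B>): from <B>→<S> p p q we get {p, w}; from <B>→w <N> <S> p we get {w}. So FIRST(<B>) = {p, w}.
FIRST(<D>): from <D>→p t q q we get {p}; from <D>→<S> w <E> q we get {p, w}. So FIRST(<D>) = {p, w}.
FOLLOW(<S>) includes $ since <S> is the start symbol.
FOLLOW(<S>): in <B>→<S> p p q, <S> is followed by p p q with FIRST {p}; in <B>→w <N> <S> p, <S> is followed by p with FIRST {p}; in <D>→<S> w <E> q, <S> is followed by w <E> q with FIRST {w}. Thus FOLLOW(<S>) = {$, p, w}.
FOLLOW(<N>): in <B>→w <N> <S> p, <N> is followed by <S> p with FIRST {p, w}. Thus FOLLOW(<N>) = {p, w}.
FOLLOW(<E>): in <D>→<S> w <E> q, <E> is followed by q with FIRST {q}. Thus FOLLOW(<E>) = {q}.
FOLLOW(<B>): in <S>→<B> t <D>, <B> is followed by t <D> with FIRST {t}; in <E>→t w p <B>, the suffix after <B> is empty, so FOLLOW(<B>) ⊇ FOLLOW(<E>) = {q}. Thus FOLLOW(<B>) = {q, t}.
FOLLOW(<D>): in <S>→<B> t <D>, the suffix after <D> is empty, so FOLLOW(<D>) ⊇ FOLLOW(<S>) = {$, p, w}. Thus FOLLOW(<D>) = {$, p, w}.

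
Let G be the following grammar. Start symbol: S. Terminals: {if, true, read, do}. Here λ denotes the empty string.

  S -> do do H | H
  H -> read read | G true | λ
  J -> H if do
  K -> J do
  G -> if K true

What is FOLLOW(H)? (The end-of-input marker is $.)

{$, if}

FIRST(G): from G->if K true we get {if}. So FIRST(G) = {if}.
FIRST(H): from H->read read we get {read}; from H->G true we get {if}; from H->λ we get {λ}. So FIRST(H) = {λ, if, read}.
FIRST(S): from S->do do H we get {do}; from S->H we get {λ, if, read}. So FIRST(S) = {λ, do, if, read}.
FIRST(J): from J->H if do we get {if, read}. So FIRST(J) = {if, read}.
FIRST(K): from K->J do we get {if, read}. So FIRST(K) = {if, read}.
FOLLOW(S) includes $ since S is the start symbol.
FOLLOW(S): S appears on no right-hand side. Thus FOLLOW(S) = {$}.
FOLLOW(H): in S->do do H, the suffix after H is empty, so FOLLOW(H) ⊇ FOLLOW(S) = {$}; in S->H, the suffix after H is empty, so FOLLOW(H) ⊇ FOLLOW(S) = {$}; in J->H if do, H is followed by if do with FIRST {if}. Thus FOLLOW(H) = {$, if}.
FOLLOW(J): in K->J do, J is followed by do with FIRST {do}. Thus FOLLOW(J) = {do}.
FOLLOW(K): in G->if K true, K is followed by true with FIRST {true}. Thus FOLLOW(K) = {true}.
FOLLOW(G): in H->G true, G is followed by true with FIRST {true}. Thus FOLLOW(G) = {true}.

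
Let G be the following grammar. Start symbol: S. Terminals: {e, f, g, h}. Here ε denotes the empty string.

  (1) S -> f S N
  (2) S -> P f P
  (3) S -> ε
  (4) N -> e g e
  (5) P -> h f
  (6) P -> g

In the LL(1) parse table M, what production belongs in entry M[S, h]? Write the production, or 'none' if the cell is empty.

S -> P f P

FIRST(N): from N->e g e we get {e}. So FIRST(N) = {e}.
FIRST(P): from P->h f we get {h}; from P->g we get {g}. So FIRST(P) = {g, h}.
FIRST(S): from S->f S N we get {f}; from S->P f P we get {g, h}; from S->ε we get {ε}. So FIRST(S) = {ε, f, g, h}.
FOLLOW(S) includes $ since S is the start symbol.
FOLLOW(S): in S->f S N, S is followed by N with FIRST {e}. Thus FOLLOW(S) = {$, e}.
For S -> f S N: FIRST(f S N) = {f}, so it goes in M[S, t] for t ∈ {f}.
For S -> P f P: FIRST(P f P) = {g, h}, so it goes in M[S, t] for t ∈ {g, h}.
For S -> ε: FIRST(ε) = {ε}, so it goes in M[S, t] for t ∈ {}; since ε ∈ FIRST, also for every t ∈ FOLLOW(S) = {$, e}.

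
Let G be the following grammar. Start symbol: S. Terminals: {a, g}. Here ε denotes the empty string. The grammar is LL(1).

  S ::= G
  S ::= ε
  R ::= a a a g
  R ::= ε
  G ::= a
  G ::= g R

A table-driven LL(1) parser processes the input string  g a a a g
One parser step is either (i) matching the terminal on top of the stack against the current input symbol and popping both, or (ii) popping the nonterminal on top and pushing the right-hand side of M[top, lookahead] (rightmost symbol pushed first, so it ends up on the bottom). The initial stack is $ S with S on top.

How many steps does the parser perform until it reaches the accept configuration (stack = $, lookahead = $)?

8

step 1: stack=$ S  input=g a a a g $  — expand S ::= G
step 2: stack=$ G  input=g a a a g $  — expand G ::= g R
step 3: stack=$ R g  input=g a a a g $  — match g
step 4: stack=$ R  input=a a a g $  — expand R ::= a a a g
step 5: stack=$ g a a a  input=a a a g $  — match a
step 6: stack=$ g a a  input=a a g $  — match a
step 7: stack=$ g a  input=a g $  — match a
step 8: stack=$ g  input=g $  — match g
Accept reached after 8 steps.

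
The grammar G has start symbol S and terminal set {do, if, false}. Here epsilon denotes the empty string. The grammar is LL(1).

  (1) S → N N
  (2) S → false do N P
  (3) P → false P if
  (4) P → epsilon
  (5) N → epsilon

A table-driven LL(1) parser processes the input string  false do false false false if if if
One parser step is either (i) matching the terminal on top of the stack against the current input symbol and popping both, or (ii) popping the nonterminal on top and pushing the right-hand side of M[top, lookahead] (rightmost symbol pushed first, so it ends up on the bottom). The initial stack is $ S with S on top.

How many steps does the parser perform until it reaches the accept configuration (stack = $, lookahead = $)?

step 1: stack=$ S  input=false do false false false if if if $  — expand S → false do N P
step 2: stack=$ P N do false  input=false do false false false if if if $  — match false
step 3: stack=$ P N do  input=do false false false if if if $  — match do
step 4: stack=$ P N  input=false false false if if if $  — expand N → epsilon
step 5: stack=$ P  input=false false false if if if $  — expand P → false P if
step 6: stack=$ if P false  input=false false false if if if $  — match false
step 7: stack=$ if P  input=false false if if if $  — expand P → false P if
step 8: stack=$ if if P false  input=false false if if if $  — match false
step 9: stack=$ if if P  input=false if if if $  — expand P → false P if
step 10: stack=$ if if if P false  input=false if if if $  — match false
step 11: stack=$ if if if P  input=if if if $  — expand P → epsilon
step 12: stack=$ if if if  input=if if if $  — match if
step 13: stack=$ if if  input=if if $  — match if
step 14: stack=$ if  input=if $  — match if
Accept reached after 14 steps.

14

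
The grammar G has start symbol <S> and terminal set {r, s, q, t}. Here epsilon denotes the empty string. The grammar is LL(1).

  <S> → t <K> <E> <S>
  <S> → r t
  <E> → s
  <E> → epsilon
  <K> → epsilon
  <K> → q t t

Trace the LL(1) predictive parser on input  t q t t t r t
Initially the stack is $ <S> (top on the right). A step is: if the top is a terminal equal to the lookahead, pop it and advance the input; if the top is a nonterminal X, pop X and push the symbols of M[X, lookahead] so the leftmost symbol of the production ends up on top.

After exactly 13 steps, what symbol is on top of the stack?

      Stack            Input            Action
   1  $ <S>            t q t t t r t $  expand <S> → t <K> <E> <S>
   2  $ <S> <E> <K> t  t q t t t r t $  match t
   3  $ <S> <E> <K>    q t t t r t $    expand <K> → q t t
   4  $ <S> <E> t t q  q t t t r t $    match q
   5  $ <S> <E> t t    t t t r t $      match t
   6  $ <S> <E> t      t t r t $        match t
   7  $ <S> <E>        t r t $          expand <E> → epsilon
   8  $ <S>            t r t $          expand <S> → t <K> <E> <S>
   9  $ <S> <E> <K> t  t r t $          match t
  10  $ <S> <E> <K>    r t $            expand <K> → epsilon
  11  $ <S> <E>        r t $            expand <E> → epsilon
  12  $ <S>            r t $            expand <S> → r t
  13  $ t r            r t $            match r
Stack after step 13: $ t (top = t).

t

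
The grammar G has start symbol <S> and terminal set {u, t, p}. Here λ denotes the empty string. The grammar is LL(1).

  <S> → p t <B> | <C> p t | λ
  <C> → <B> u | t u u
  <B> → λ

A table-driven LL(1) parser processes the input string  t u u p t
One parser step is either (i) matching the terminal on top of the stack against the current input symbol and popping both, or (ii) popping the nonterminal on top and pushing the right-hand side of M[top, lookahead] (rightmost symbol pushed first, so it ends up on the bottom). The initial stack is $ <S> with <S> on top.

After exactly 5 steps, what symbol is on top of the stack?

step 1: stack=$ <S>  input=t u u p t $  — expand <S> → <C> p t
step 2: stack=$ t p <C>  input=t u u p t $  — expand <C> → t u u
step 3: stack=$ t p u u t  input=t u u p t $  — match t
step 4: stack=$ t p u u  input=u u p t $  — match u
step 5: stack=$ t p u  input=u p t $  — match u
Stack after step 5: $ t p (top = p).

p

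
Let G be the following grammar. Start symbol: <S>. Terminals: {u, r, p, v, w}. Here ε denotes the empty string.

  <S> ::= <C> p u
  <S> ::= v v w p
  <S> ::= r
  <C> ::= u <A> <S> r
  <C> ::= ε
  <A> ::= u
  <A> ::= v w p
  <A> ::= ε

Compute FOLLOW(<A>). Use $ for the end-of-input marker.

{p, r, u, v}

FIRST(<C>): from <C>::=u <A> <S> r we get {u}; from <C>::=ε we get {ε}. So FIRST(<C>) = {ε, u}.
FIRST(<A>): from <A>::=u we get {u}; from <A>::=v w p we get {v}; from <A>::=ε we get {ε}. So FIRST(<A>) = {ε, u, v}.
FIRST(<S>): from <S>::=<C> p u we get {p, u}; from <S>::=v v w p we get {v}; from <S>::=r we get {r}. So FIRST(<S>) = {p, r, u, v}.
FOLLOW(<S>) includes $ since <S> is the start symbol.
FOLLOW(<S>): in <C>::=u <A> <S> r, <S> is followed by r with FIRST {r}. Thus FOLLOW(<S>) = {$, r}.
FOLLOW(<C>): in <S>::=<C> p u, <C> is followed by p u with FIRST {p}. Thus FOLLOW(<C>) = {p}.
FOLLOW(<A>): in <C>::=u <A> <S> r, <A> is followed by <S> r with FIRST {p, r, u, v}. Thus FOLLOW(<A>) = {p, r, u, v}.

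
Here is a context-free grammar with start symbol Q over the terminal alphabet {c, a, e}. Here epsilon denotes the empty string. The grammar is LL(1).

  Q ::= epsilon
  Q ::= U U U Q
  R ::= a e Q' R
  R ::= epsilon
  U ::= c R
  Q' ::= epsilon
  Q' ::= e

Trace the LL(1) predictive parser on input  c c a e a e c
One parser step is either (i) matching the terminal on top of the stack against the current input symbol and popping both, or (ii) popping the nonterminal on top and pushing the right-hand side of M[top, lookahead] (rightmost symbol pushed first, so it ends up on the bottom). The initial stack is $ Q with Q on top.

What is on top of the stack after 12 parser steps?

step 1: stack=$ Q  input=c c a e a e c $  — expand Q ::= U U U Q
step 2: stack=$ Q U U U  input=c c a e a e c $  — expand U ::= c R
step 3: stack=$ Q U U R c  input=c c a e a e c $  — match c
step 4: stack=$ Q U U R  input=c a e a e c $  — expand R ::= epsilon
step 5: stack=$ Q U U  input=c a e a e c $  — expand U ::= c R
step 6: stack=$ Q U R c  input=c a e a e c $  — match c
step 7: stack=$ Q U R  input=a e a e c $  — expand R ::= a e Q' R
step 8: stack=$ Q U R Q' e a  input=a e a e c $  — match a
step 9: stack=$ Q U R Q' e  input=e a e c $  — match e
step 10: stack=$ Q U R Q'  input=a e c $  — expand Q' ::= epsilon
step 11: stack=$ Q U R  input=a e c $  — expand R ::= a e Q' R
step 12: stack=$ Q U R Q' e a  input=a e c $  — match a
Stack after step 12: $ Q U R Q' e (top = e).

e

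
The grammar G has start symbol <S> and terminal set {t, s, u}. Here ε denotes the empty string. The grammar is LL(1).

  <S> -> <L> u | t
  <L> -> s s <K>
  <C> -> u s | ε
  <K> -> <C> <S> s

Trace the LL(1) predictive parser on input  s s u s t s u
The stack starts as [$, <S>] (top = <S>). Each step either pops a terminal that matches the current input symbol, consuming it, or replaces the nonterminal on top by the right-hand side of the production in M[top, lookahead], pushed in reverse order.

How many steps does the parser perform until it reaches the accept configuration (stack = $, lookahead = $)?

12

step 1: stack=$ <S>  input=s s u s t s u $  — expand <S> -> <L> u
step 2: stack=$ u <L>  input=s s u s t s u $  — expand <L> -> s s <K>
step 3: stack=$ u <K> s s  input=s s u s t s u $  — match s
step 4: stack=$ u <K> s  input=s u s t s u $  — match s
step 5: stack=$ u <K>  input=u s t s u $  — expand <K> -> <C> <S> s
step 6: stack=$ u s <S> <C>  input=u s t s u $  — expand <C> -> u s
step 7: stack=$ u s <S> s u  input=u s t s u $  — match u
step 8: stack=$ u s <S> s  input=s t s u $  — match s
step 9: stack=$ u s <S>  input=t s u $  — expand <S> -> t
step 10: stack=$ u s t  input=t s u $  — match t
step 11: stack=$ u s  input=s u $  — match s
step 12: stack=$ u  input=u $  — match u
Accept reached after 12 steps.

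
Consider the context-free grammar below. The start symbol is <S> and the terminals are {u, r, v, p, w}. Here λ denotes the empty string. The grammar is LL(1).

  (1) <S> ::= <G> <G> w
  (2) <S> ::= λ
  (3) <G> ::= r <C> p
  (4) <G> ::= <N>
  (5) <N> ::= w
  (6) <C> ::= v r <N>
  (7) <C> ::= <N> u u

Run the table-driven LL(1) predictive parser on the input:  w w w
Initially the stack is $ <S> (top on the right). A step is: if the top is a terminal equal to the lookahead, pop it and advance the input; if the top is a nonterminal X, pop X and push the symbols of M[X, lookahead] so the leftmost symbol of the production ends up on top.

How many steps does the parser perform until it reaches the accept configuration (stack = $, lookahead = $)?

step 1: stack=$ <S>  input=w w w $  — expand <S> ::= <G> <G> w
step 2: stack=$ w <G> <G>  input=w w w $  — expand <G> ::= <N>
step 3: stack=$ w <G> <N>  input=w w w $  — expand <N> ::= w
step 4: stack=$ w <G> w  input=w w w $  — match w
step 5: stack=$ w <G>  input=w w $  — expand <G> ::= <N>
step 6: stack=$ w <N>  input=w w $  — expand <N> ::= w
step 7: stack=$ w w  input=w w $  — match w
step 8: stack=$ w  input=w $  — match w
Accept reached after 8 steps.

8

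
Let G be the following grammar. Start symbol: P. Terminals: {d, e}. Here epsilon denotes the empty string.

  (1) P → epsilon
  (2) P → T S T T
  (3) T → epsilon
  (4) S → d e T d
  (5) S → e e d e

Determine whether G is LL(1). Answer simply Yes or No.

Yes

FIRST(P) = {epsilon, d, e}
FIRST(T) = {epsilon}
FIRST(S) = {d, e}
FOLLOW(P) = {$}
FOLLOW(T) = {$, d, e}
FOLLOW(S) = {$}
Each cell of M receives at most one production.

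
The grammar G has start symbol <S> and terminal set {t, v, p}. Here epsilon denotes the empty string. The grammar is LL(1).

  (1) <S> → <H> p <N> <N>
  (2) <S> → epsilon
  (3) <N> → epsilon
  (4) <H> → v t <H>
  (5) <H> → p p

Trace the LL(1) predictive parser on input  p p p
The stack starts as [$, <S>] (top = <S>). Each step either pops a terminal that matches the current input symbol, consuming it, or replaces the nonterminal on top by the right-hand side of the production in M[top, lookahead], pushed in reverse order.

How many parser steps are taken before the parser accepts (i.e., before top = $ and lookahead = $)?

7

     Stack            Input    Action
  1  $ <S>            p p p $  expand <S> → <H> p <N> <N>
  2  $ <N> <N> p <H>  p p p $  expand <H> → p p
  3  $ <N> <N> p p p  p p p $  match p
  4  $ <N> <N> p p    p p $    match p
  5  $ <N> <N> p      p $      match p
  6  $ <N> <N>        $        expand <N> → epsilon
  7  $ <N>            $        expand <N> → epsilon
Accept reached after 7 steps.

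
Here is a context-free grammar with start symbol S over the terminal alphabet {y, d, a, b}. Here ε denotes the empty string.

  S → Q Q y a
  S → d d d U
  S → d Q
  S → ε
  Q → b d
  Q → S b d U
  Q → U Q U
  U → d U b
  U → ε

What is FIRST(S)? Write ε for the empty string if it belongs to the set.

{ε, b, d}

FIRST(U) = {ε, d}
FIRST(S) = {ε, b, d}  (via Q Q y a)
FIRST(Q) = {b, d}  (via S b d U, U Q U)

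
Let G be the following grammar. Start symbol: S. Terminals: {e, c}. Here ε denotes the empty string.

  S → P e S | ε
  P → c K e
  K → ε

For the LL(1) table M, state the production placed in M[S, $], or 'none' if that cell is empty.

FIRST(P) = {c}
FIRST(K) = {ε}
FIRST(S) = {ε, c}  (via P e S)
FOLLOW(S) includes $ since S is the start symbol.
FOLLOW(S): in S→P e S, the suffix after S is empty (adds nothing new). Thus FOLLOW(S) = {$}.
For S → P e S: FIRST(P e S) = {c}, so it goes in M[S, t] for t ∈ {c}.
For S → ε: FIRST(ε) = {ε}, so it goes in M[S, t] for t ∈ {}; since ε ∈ FIRST, also for every t ∈ FOLLOW(S) = {$}.

S → ε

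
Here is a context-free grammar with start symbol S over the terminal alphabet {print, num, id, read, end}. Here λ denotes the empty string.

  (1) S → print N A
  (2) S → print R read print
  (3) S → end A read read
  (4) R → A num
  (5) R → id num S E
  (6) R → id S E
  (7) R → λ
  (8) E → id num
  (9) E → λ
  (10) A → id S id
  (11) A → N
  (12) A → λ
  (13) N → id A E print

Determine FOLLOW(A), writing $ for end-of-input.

FIRST(S): from S→print N A we get {print}; from S→print R read print we get {print}; from S→end A read read we get {end}. So FIRST(S) = {end, print}.
FIRST(E): from E→id num we get {id}; from E→λ we get {λ}. So FIRST(E) = {λ, id}.
FIRST(N): from N→id A E print we get {id}. So FIRST(N) = {id}.
FIRST(A): from A→id S id we get {id}; from A→N we get {id}; from A→λ we get {λ}. So FIRST(A) = {λ, id}.
FIRST(R): from R→A num we get {id, num}; from R→id num S E we get {id}; from R→id S E we get {id}; from R→λ we get {λ}. So FIRST(R) = {λ, id, num}.
FOLLOW(S) includes $ since S is the start symbol.
FOLLOW(R): in S→print R read print, R is followed by read print with FIRST {read}. Thus FOLLOW(R) = {read}.
FOLLOW(S): in R→id num S E, S is followed by E with FIRST {λ, id}; in R→id num S E, the suffix after S is nullable, so FOLLOW(S) ⊇ FOLLOW(R) = {read}; in R→id S E, S is followed by E with FIRST {λ, id}; in R→id S E, the suffix after S is nullable, so FOLLOW(S) ⊇ FOLLOW(R) = {read}; in A→id S id, S is followed by id with FIRST {id}. Thus FOLLOW(S) = {$, id, read}.
FOLLOW(E): in R→id num S E, the suffix after E is empty, so FOLLOW(E) ⊇ FOLLOW(R) = {read}; in R→id S E, the suffix after E is empty, so FOLLOW(E) ⊇ FOLLOW(R) = {read}; in N→id A E print, E is followed by print with FIRST {print}. Thus FOLLOW(E) = {print, read}.
FOLLOW(A): in S→print N A, the suffix after A is empty, so FOLLOW(A) ⊇ FOLLOW(S) = {$, id, read}; in S→end A read read, A is followed by read read with FIRST {read}; in R→A num, A is followed by num with FIRST {num}; in N→id A E print, A is followed by E print with FIRST {id, print}. Thus FOLLOW(A) = {$, id, num, print, read}.
FOLLOW(N): in S→print N A, N is followed by A with FIRST {λ, id}; in S→print N A, the suffix after N is nullable, so FOLLOW(N) ⊇ FOLLOW(S) = {$, id, read}; in A→N, the suffix after N is empty, so FOLLOW(N) ⊇ FOLLOW(A) = {$, id, num, print, read}. Thus FOLLOW(N) = {$, id, num, print, read}.

{$, id, num, print, read}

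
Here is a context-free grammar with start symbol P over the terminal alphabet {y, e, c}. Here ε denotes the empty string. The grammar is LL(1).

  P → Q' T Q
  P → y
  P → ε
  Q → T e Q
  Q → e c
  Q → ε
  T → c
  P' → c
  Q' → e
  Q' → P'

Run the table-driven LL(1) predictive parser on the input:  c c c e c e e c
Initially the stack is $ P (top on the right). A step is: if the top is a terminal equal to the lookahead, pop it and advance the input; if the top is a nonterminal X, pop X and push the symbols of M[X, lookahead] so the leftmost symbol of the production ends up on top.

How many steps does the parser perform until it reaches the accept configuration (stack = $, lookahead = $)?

      Stack     Input              Action
   1  $ P       c c c e c e e c $  expand P → Q' T Q
   2  $ Q T Q'  c c c e c e e c $  expand Q' → P'
   3  $ Q T P'  c c c e c e e c $  expand P' → c
   4  $ Q T c   c c c e c e e c $  match c
   5  $ Q T     c c e c e e c $    expand T → c
   6  $ Q c     c c e c e e c $    match c
   7  $ Q       c e c e e c $      expand Q → T e Q
   8  $ Q e T   c e c e e c $      expand T → c
   9  $ Q e c   c e c e e c $      match c
  10  $ Q e     e c e e c $        match e
  11  $ Q       c e e c $          expand Q → T e Q
  12  $ Q e T   c e e c $          expand T → c
  13  $ Q e c   c e e c $          match c
  14  $ Q e     e e c $            match e
  15  $ Q       e c $              expand Q → e c
  16  $ c e     e c $              match e
  17  $ c       c $                match c
Accept reached after 17 steps.

17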